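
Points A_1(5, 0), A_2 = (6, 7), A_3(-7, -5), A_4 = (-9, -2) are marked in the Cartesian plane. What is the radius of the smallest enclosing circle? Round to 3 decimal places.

A smallest enclosing disk is always determined by at most three of the input points on its boundary.
The minimum enclosing circle is determined by three boundary points: A_2, A_3, A_4.
Their circumcentre is (-11/14, 55/42) with r² = 69173/882.
The farthest remaining point A_1 is at distance² 31037/882 ≤ 69173/882.
r = √(69173/882) ≈ 8.856.

8.856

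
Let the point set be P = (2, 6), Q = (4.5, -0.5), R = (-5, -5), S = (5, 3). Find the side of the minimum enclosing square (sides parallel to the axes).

The bounding box has width 10 and height 11.
An axis-aligned square enclosing the set must have side ≥ max(width, height).
So the minimum side is max(10, 11) = 11.

11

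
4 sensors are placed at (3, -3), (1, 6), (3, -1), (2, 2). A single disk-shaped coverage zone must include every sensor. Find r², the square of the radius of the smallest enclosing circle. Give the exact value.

21.25

The minimum enclosing circle of a finite set is fixed by two of the points (as a diameter) or three (as a circumcircle).
The farthest pair is (3, -3)–(1, 6) with squared distance 85. The circle on this segment as diameter has centre (2, 1.5) and r² = 85/4 = 21.25.
Check (3, -1): distance² to centre = 7.25 ≤ 21.25, so it lies inside.
All remaining points lie in this disk, and no smaller disk contains both endpoints, so this is the minimum enclosing circle.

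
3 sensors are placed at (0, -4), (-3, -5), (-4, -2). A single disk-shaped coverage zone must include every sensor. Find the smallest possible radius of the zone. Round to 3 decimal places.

Call the three points A, B, C in the order given.
Side lengths²: AB² = 10, AC² = 20, BC² = 10.
Since AC² = 20 ≥ 10 + 10 = 20, the angle opposite AC is not acute, so the smallest enclosing circle has AC as diameter.
Centre = midpoint of AC = (-2, -3), r² = 20/4 = 5.
r = √5 ≈ 2.236.

2.236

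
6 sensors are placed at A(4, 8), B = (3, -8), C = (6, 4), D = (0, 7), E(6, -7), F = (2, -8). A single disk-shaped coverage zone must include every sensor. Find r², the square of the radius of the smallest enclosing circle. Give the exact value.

A smallest enclosing disk is always determined by at most three of the input points on its boundary.
The farthest pair is A–F with squared distance 260. The circle on this segment as diameter has centre (3, 0) and r² = 260/4 = 65.
Check B: distance² to centre = 64 ≤ 65, so it lies inside.
All remaining points lie in this disk, and no smaller disk contains both endpoints, so this is the minimum enclosing circle.

65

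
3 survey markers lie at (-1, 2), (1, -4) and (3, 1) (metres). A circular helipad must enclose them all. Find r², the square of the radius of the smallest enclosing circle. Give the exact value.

2465/242

Call the three points A, B, C in the order given.
Side lengths²: AB² = 40, AC² = 17, BC² = 29.
Since AB² = 40 < 29 + 17 = 46, the triangle is acute, so the smallest enclosing circle is the circumcircle.
Circumcentre = (9/22, -19/22), r² = 2465/242.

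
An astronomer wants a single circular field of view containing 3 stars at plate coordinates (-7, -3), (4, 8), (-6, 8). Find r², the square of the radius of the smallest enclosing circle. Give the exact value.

60.5

Call the three points A, B, C in the order given.
Side lengths²: AB² = 242, AC² = 122, BC² = 100.
Since AB² = 242 ≥ 122 + 100 = 222, the angle opposite AB is not acute, so the smallest enclosing circle has AB as diameter.
Centre = midpoint of AB = (-1.5, 2.5), r² = 242/4 = 60.5.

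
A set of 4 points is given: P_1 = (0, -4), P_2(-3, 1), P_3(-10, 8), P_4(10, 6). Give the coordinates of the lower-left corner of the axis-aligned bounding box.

(-10, -4)

x-range [-10, 10], y-range [-4, 8].
The lower-left corner is (-10, -4).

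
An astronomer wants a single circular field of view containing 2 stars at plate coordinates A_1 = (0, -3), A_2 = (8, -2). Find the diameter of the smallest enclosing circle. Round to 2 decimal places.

The smallest circle enclosing two points has them as diameter endpoints.
Centre = midpoint = (4, -2.5); r² = |A_1A_2|²/4 = 65/4 = 16.25.
Diameter = 2r = 2√(16.25) ≈ 8.06.

8.06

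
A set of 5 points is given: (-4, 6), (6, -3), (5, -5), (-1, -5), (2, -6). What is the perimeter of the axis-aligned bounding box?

44

Width = max x − min x = 6 − (-4) = 10.
Height = max y − min y = 6 − (-6) = 12.
Perimeter = 2(10 + 12) = 44.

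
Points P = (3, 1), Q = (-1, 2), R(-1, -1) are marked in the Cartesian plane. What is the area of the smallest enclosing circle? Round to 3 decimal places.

16.690

Side lengths²: PQ² = 17, PR² = 20, QR² = 9.
Since PR² = 20 < 17 + 9 = 26, the triangle is acute, so the smallest enclosing circle is the circumcircle.
Circumcentre = (0.75, 0.5), r² = 5.3125.
Area = π·r² = π·5.3125 ≈ 16.690.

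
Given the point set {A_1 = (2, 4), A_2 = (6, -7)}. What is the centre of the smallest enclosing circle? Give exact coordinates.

The smallest circle enclosing two points has them as diameter endpoints.
Centre = midpoint = (4, -1.5); r² = |A_1A_2|²/4 = 137/4 = 34.25.
Centre = (4, -1.5).

(4, -1.5)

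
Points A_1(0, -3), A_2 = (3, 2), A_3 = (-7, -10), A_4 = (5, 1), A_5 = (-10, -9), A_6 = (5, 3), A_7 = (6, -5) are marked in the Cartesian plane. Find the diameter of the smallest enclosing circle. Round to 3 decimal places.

A smallest enclosing disk is always determined by at most three of the input points on its boundary.
The farthest pair is A_5–A_6 with squared distance 369. The circle on this segment as diameter has centre (-2.5, -3) and r² = 369/4 = 92.25.
Check A_1: distance² to centre = 6.25 ≤ 92.25, so it lies inside.
All remaining points lie in this disk, and no smaller disk contains both endpoints, so this is the minimum enclosing circle.
Diameter = 2r = 2√(92.25) ≈ 19.209.

19.209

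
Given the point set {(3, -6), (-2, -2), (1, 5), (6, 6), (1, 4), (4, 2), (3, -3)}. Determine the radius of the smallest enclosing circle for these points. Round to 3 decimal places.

The minimum enclosing circle of a finite set is fixed by two of the points (as a diameter) or three (as a circumcircle).
The minimum enclosing circle is determined by three boundary points: (3, -6), (-2, -2), (6, 6).
Their circumcentre is (23/6, 1/6) with r² = 697/18.
The farthest remaining point (1, 5) is at distance² 565/18 ≤ 697/18.
r = √(697/18) ≈ 6.223.

6.223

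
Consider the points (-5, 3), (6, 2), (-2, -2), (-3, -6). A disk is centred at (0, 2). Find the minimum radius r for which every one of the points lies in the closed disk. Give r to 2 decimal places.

8.54

The required radius is the distance from (0, 2) to the farthest point.
Squared distances: 26, 36, 20, 73.
Maximum is 73, attained at (-3, -6).
r = √73 ≈ 8.54.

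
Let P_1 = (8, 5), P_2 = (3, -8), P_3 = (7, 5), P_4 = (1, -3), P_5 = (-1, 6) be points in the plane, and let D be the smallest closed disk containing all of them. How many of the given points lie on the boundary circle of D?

3

The minimum enclosing circle of a finite set is fixed by two of the points (as a diameter) or three (as a circumcircle).
The minimum enclosing circle is determined by three boundary points: P_1, P_2, P_5.
Their circumcentre is (173/61, -29/61) with r² = 210781/3721.
The farthest remaining point P_3 is at distance² 176072/3721 ≤ 210781/3721.
The points at distance exactly r from the centre are P_1, P_2, P_5 — 3 points.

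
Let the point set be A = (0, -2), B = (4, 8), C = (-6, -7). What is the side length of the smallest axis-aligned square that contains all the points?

15

The bounding box has width 10 and height 15.
An axis-aligned square enclosing the set must have side ≥ max(width, height).
So the minimum side is max(10, 15) = 15.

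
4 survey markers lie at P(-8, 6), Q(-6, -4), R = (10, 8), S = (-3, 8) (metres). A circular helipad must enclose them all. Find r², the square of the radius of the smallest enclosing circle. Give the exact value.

53300/529

The minimum enclosing circle is determined by three boundary points: P, Q, R.
Their circumcentre is (34/23, 62/23) with r² = 53300/529.
The farthest remaining point S is at distance² 25493/529 ≤ 53300/529.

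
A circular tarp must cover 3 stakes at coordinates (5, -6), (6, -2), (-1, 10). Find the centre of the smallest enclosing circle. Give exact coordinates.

(2, 2)

Call the three points A, B, C in the order given.
Side lengths²: AB² = 17, AC² = 292, BC² = 193.
Since AC² = 292 ≥ 193 + 17 = 210, the angle opposite AC is not acute, so the smallest enclosing circle has AC as diameter.
Centre = midpoint of AC = (2, 2), r² = 292/4 = 73.
Centre = (2, 2).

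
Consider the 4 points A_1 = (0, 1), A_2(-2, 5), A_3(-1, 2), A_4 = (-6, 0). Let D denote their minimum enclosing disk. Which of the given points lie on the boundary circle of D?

The minimum enclosing circle is determined by three boundary points: A_1, A_2, A_4.
Their circumcentre is (-42/13, 49/26) with r² = 7585/676.
The farthest remaining point A_3 is at distance² 3373/676 ≤ 7585/676.
The points at distance exactly r from the centre are A_1, A_2, A_4 — 3 points.

A_1, A_2, A_4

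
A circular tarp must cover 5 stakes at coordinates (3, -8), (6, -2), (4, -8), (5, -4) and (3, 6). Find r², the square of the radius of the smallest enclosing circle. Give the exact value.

49.25

The minimum enclosing circle of a finite set is fixed by two of the points (as a diameter) or three (as a circumcircle).
The farthest pair is (4, -8)–(3, 6) with squared distance 197. The circle on this segment as diameter has centre (3.5, -1) and r² = 197/4 = 49.25.
Check (3, -8): distance² to centre = 49.25 ≤ 49.25, so it lies inside.
All remaining points lie in this disk, and no smaller disk contains both endpoints, so this is the minimum enclosing circle.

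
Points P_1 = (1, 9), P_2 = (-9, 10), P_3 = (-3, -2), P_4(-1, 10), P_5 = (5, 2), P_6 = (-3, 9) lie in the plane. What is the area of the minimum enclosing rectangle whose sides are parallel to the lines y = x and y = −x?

In coordinates u = x + y, v = x − y the rectangle is axis-aligned; the map (x,y)→(u,v) scales areas by 2.
u-values: 10, 1, -5, 9, 7, 6; range = 10 − (-5) = 15.
v-values: -8, -19, -1, -11, 3, -12; range = 3 − (-19) = 22.
Area = (15 × 22) / 2 = 165.

165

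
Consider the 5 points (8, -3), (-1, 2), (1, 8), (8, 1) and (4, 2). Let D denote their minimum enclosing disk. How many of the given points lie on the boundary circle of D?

The minimum enclosing circle of a finite set is fixed by two of the points (as a diameter) or three (as a circumcircle).
The farthest pair is (8, -3)–(1, 8) with squared distance 170. The circle on this segment as diameter has centre (4.5, 2.5) and r² = 170/4 = 42.5.
Check (-1, 2): distance² to centre = 30.5 ≤ 42.5, so it lies inside.
All remaining points lie in this disk, and no smaller disk contains both endpoints, so this is the minimum enclosing circle.
The points at distance exactly r from the centre are (8, -3), (1, 8) — 2 points.

2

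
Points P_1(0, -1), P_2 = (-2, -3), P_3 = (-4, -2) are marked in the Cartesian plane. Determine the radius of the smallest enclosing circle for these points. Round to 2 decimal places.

Side lengths²: P_1P_2² = 8, P_1P_3² = 17, P_2P_3² = 5.
Since P_1P_3² = 17 ≥ 8 + 5 = 13, the angle opposite P_1P_3 is not acute, so the smallest enclosing circle has P_1P_3 as diameter.
Centre = midpoint of P_1P_3 = (-2, -1.5), r² = 17/4 = 4.25.
r = √(4.25) ≈ 2.06.

2.06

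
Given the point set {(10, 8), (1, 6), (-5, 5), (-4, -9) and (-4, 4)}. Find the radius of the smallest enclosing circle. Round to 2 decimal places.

A smallest enclosing disk is always determined by at most three of the input points on its boundary.
The farthest pair is (10, 8)–(-4, -9) with squared distance 485. The circle on this segment as diameter has centre (3, -0.5) and r² = 485/4 = 121.25.
Check (1, 6): distance² to centre = 46.25 ≤ 121.25, so it lies inside.
All remaining points lie in this disk, and no smaller disk contains both endpoints, so this is the minimum enclosing circle.
r = √(121.25) ≈ 11.01.

11.01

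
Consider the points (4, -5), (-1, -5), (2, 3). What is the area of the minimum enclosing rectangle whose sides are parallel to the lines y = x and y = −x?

In coordinates u = x + y, v = x − y the rectangle is axis-aligned; the map (x,y)→(u,v) scales areas by 2.
u-values: -1, -6, 5; range = 5 − (-6) = 11.
v-values: 9, 4, -1; range = 9 − (-1) = 10.
Area = (11 × 10) / 2 = 55.

55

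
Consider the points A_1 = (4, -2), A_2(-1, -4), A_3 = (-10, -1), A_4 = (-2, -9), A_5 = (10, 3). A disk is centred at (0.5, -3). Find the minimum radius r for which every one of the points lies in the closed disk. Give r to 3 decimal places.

11.236

The required radius is the distance from (0.5, -3) to the farthest point.
Squared distances: 13.25, 3.25, 114.25, 42.25, 126.25.
Maximum is 126.25, attained at A_5.
r = √(126.25) ≈ 11.236.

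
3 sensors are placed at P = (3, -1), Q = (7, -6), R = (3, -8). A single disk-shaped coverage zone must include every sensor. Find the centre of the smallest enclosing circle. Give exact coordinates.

(3.75, -4.5)

Side lengths²: PQ² = 41, PR² = 49, QR² = 20.
Since PR² = 49 < 41 + 20 = 61, the triangle is acute, so the smallest enclosing circle is the circumcircle.
Circumcentre = (3.75, -4.5), r² = 12.8125.
Centre = (3.75, -4.5).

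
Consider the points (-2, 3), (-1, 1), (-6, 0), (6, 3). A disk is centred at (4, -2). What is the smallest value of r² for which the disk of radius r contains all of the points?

104

The required radius is the distance from (4, -2) to the farthest point.
Squared distances: 61, 34, 104, 29.
Maximum is 104, attained at (-6, 0).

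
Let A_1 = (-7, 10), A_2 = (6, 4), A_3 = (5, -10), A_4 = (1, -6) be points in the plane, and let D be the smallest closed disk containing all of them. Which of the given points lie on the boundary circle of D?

A_1, A_3

The minimum enclosing circle of a finite set is fixed by two of the points (as a diameter) or three (as a circumcircle).
The farthest pair is A_1–A_3 with squared distance 544. The circle on this segment as diameter has centre (-1, 0) and r² = 544/4 = 136.
Check A_2: distance² to centre = 65 ≤ 136, so it lies inside.
All remaining points lie in this disk, and no smaller disk contains both endpoints, so this is the minimum enclosing circle.
The points at distance exactly r from the centre are A_1, A_3 — 2 points.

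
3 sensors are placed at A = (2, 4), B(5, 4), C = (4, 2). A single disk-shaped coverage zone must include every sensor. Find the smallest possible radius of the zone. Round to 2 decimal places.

Side lengths²: AB² = 9, AC² = 8, BC² = 5.
Since AB² = 9 < 8 + 5 = 13, the triangle is acute, so the smallest enclosing circle is the circumcircle.
Circumcentre = (3.5, 3.5), r² = 2.5.
r = √(2.5) ≈ 1.58.

1.58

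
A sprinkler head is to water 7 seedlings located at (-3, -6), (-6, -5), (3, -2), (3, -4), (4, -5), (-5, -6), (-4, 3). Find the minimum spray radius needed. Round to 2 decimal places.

A smallest enclosing disk is always determined by at most three of the input points on its boundary.
The minimum enclosing circle is determined by three boundary points: (-6, -5), (4, -5), (-4, 3).
Their circumcentre is (-1, -2) with r² = 34.
The farthest remaining point (-5, -6) is at distance² 32 ≤ 34.
r = √34 ≈ 5.83.

5.83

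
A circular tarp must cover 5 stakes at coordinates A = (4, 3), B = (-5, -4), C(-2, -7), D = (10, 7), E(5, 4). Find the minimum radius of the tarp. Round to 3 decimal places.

By Welzl's lemma the MEC is supported by two points (diametrically opposite) or three points (on a circumcircle).
The minimum enclosing circle is determined by three boundary points: B, C, D.
Their circumcentre is (38/13, 12/13) with r² = 14705/169.
The farthest remaining point E is at distance² 2329/169 ≤ 14705/169.
r = √(14705/169) ≈ 9.328.

9.328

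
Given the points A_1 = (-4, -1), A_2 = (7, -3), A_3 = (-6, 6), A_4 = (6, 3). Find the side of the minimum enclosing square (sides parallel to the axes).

The bounding box has width 13 and height 9.
An axis-aligned square enclosing the set must have side ≥ max(width, height).
So the minimum side is max(13, 9) = 13.

13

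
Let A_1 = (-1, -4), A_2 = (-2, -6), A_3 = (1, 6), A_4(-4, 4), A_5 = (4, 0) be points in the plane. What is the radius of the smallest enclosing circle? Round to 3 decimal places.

6.185

The minimum enclosing circle of a finite set is fixed by two of the points (as a diameter) or three (as a circumcircle).
The farthest pair is A_2–A_3 with squared distance 153. The circle on this segment as diameter has centre (-0.5, 0) and r² = 153/4 = 38.25.
Check A_1: distance² to centre = 16.25 ≤ 38.25, so it lies inside.
All remaining points lie in this disk, and no smaller disk contains both endpoints, so this is the minimum enclosing circle.
r = √(38.25) ≈ 6.185.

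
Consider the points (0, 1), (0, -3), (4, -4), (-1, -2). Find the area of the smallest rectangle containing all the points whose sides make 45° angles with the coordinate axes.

18

In coordinates u = x + y, v = x − y the rectangle is axis-aligned; the map (x,y)→(u,v) scales areas by 2.
u-values: 1, -3, 0, -3; range = 1 − (-3) = 4.
v-values: -1, 3, 8, 1; range = 8 − (-1) = 9.
Area = (4 × 9) / 2 = 18.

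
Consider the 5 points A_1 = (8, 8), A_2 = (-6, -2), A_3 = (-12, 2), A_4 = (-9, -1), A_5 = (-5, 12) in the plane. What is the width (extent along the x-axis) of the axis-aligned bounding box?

max x = 8, min x = -12, so width = 20.

20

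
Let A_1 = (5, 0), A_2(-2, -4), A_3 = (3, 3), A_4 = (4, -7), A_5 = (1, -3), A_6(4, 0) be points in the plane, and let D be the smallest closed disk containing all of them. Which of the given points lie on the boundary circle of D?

A_2, A_3, A_4

By Welzl's lemma the MEC is supported by two points (diametrically opposite) or three points (on a circumcircle).
The minimum enclosing circle is determined by three boundary points: A_2, A_3, A_4.
Their circumcentre is (103/38, -79/38) with r² = 18685/722.
The farthest remaining point A_1 is at distance² 6905/722 ≤ 18685/722.
The points at distance exactly r from the centre are A_2, A_3, A_4 — 3 points.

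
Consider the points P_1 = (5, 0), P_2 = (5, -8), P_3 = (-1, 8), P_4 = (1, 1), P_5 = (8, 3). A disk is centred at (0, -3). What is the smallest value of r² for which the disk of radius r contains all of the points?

The required radius is the distance from (0, -3) to the farthest point.
Squared distances: 34, 50, 122, 17, 100.
Maximum is 122, attained at P_3.

122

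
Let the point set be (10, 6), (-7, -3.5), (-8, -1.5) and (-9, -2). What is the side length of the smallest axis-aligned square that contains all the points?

The bounding box has width 19 and height 9.5.
An axis-aligned square enclosing the set must have side ≥ max(width, height).
So the minimum side is max(19, 9.5) = 19.

19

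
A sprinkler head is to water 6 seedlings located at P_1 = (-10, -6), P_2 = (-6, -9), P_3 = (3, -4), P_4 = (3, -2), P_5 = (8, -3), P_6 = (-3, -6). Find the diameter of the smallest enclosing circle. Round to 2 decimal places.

18.25

A smallest enclosing disk is always determined by at most three of the input points on its boundary.
The farthest pair is P_1–P_5 with squared distance 333. The circle on this segment as diameter has centre (-1, -4.5) and r² = 333/4 = 83.25.
Check P_2: distance² to centre = 45.25 ≤ 83.25, so it lies inside.
All remaining points lie in this disk, and no smaller disk contains both endpoints, so this is the minimum enclosing circle.
Diameter = 2r = 2√(83.25) ≈ 18.25.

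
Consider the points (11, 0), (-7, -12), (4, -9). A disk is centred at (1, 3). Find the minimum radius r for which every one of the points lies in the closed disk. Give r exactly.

The required radius is the distance from (1, 3) to the farthest point.
Squared distances: 109, 289, 153.
Maximum is 289, attained at (-7, -12).
r = √289 = 17.

17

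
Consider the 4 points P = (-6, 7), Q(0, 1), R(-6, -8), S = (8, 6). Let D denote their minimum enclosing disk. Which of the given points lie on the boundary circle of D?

The minimum enclosing circle is determined by three boundary points: P, R, S.
Their circumcentre is (0.5, -0.5) with r² = 98.5.
The farthest remaining point Q is at distance² 2.5 ≤ 98.5.
The points at distance exactly r from the centre are P, R, S — 3 points.

P, R, S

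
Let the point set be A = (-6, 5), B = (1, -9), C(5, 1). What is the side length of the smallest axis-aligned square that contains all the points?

14

The bounding box has width 11 and height 14.
An axis-aligned square enclosing the set must have side ≥ max(width, height).
So the minimum side is max(11, 14) = 14.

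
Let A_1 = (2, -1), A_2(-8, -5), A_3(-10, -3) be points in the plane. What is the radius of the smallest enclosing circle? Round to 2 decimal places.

Side lengths²: A_1A_2² = 116, A_1A_3² = 148, A_2A_3² = 8.
Since A_1A_3² = 148 ≥ 116 + 8 = 124, the angle opposite A_1A_3 is not acute, so the smallest enclosing circle has A_1A_3 as diameter.
Centre = midpoint of A_1A_3 = (-4, -2), r² = 148/4 = 37.
r = √37 ≈ 6.08.

6.08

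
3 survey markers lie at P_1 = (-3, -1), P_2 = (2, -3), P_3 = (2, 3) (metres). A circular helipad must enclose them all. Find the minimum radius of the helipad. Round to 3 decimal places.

Side lengths²: P_1P_2² = 29, P_1P_3² = 41, P_2P_3² = 36.
Since P_1P_3² = 41 < 36 + 29 = 65, the triangle is acute, so the smallest enclosing circle is the circumcircle.
Circumcentre = (0.3, 0), r² = 11.89.
r = √(11.89) ≈ 3.448.

3.448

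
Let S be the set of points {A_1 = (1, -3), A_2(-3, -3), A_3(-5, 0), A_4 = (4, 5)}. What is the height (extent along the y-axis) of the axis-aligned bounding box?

max y = 5, min y = -3, so height = 8.

8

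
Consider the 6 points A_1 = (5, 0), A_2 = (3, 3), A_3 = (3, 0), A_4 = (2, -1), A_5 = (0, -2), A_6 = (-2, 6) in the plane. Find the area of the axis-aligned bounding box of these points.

56

x ranges over [-2, 5], width 7.
y ranges over [-2, 6], height 8.
Area = 7 × 8 = 56.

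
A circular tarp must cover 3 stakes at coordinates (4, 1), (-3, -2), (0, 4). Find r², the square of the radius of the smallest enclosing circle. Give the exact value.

3625/242

Call the three points A, B, C in the order given.
Side lengths²: AB² = 58, AC² = 25, BC² = 45.
Since AB² = 58 < 45 + 25 = 70, the triangle is acute, so the smallest enclosing circle is the circumcircle.
Circumcentre = (5/22, 3/22), r² = 3625/242.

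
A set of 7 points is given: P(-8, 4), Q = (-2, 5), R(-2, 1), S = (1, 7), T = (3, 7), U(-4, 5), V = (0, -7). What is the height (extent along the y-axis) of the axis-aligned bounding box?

max y = 7, min y = -7, so height = 14.

14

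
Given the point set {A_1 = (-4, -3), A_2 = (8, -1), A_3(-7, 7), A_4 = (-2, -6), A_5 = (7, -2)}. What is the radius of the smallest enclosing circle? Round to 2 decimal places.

The minimum enclosing circle of a finite set is fixed by two of the points (as a diameter) or three (as a circumcircle).
The minimum enclosing circle is determined by three boundary points: A_2, A_3, A_4.
Their circumcentre is (7/62, 141/62) with r² = 140165/1922.
The farthest remaining point A_5 is at distance² 126277/1922 ≤ 140165/1922.
r = √(140165/1922) ≈ 8.54.

8.54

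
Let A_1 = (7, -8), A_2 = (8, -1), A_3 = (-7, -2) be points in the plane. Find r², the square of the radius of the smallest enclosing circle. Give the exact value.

81925/1352

Side lengths²: A_1A_2² = 50, A_1A_3² = 232, A_2A_3² = 226.
Since A_1A_3² = 232 < 226 + 50 = 276, the triangle is acute, so the smallest enclosing circle is the circumcircle.
Circumcentre = (33/52, -183/52), r² = 81925/1352.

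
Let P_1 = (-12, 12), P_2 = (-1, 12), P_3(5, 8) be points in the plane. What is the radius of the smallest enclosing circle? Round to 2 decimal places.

8.73

Side lengths²: P_1P_2² = 121, P_1P_3² = 305, P_2P_3² = 52.
Since P_1P_3² = 305 ≥ 121 + 52 = 173, the angle opposite P_1P_3 is not acute, so the smallest enclosing circle has P_1P_3 as diameter.
Centre = midpoint of P_1P_3 = (-3.5, 10), r² = 305/4 = 76.25.
r = √(76.25) ≈ 8.73.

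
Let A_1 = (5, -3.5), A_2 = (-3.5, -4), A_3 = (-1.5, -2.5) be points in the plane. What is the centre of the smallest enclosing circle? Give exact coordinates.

(0.75, -3.75)

Side lengths²: A_1A_2² = 72.5, A_1A_3² = 43.25, A_2A_3² = 6.25.
Since A_1A_2² = 72.5 ≥ 43.25 + 6.25 = 49.5, the angle opposite A_1A_2 is not acute, so the smallest enclosing circle has A_1A_2 as diameter.
Centre = midpoint of A_1A_2 = (0.75, -3.75), r² = 72.5/4 = 18.125.
Centre = (0.75, -3.75).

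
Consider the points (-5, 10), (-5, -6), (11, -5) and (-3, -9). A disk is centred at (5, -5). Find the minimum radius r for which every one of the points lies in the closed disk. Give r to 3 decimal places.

The required radius is the distance from (5, -5) to the farthest point.
Squared distances: 325, 101, 36, 80.
Maximum is 325, attained at (-5, 10).
r = √325 ≈ 18.028.

18.028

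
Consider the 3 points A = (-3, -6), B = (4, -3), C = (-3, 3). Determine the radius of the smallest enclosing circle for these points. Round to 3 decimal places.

Side lengths²: AB² = 58, AC² = 81, BC² = 85.
Since BC² = 85 < 81 + 58 = 139, the triangle is acute, so the smallest enclosing circle is the circumcircle.
Circumcentre = (-11/14, -1.5), r² = 2465/98.
r = √(2465/98) ≈ 5.015.

5.015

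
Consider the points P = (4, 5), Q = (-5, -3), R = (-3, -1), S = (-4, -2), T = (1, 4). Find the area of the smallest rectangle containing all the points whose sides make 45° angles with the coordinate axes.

17

In coordinates u = x + y, v = x − y the rectangle is axis-aligned; the map (x,y)→(u,v) scales areas by 2.
u-values: 9, -8, -4, -6, 5; range = 9 − (-8) = 17.
v-values: -1, -2, -2, -2, -3; range = -1 − (-3) = 2.
Area = (17 × 2) / 2 = 17.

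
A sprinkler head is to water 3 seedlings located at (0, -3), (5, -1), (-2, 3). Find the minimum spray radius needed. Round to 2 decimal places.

4.04

Call the three points A, B, C in the order given.
Side lengths²: AB² = 29, AC² = 40, BC² = 65.
Since BC² = 65 < 40 + 29 = 69, the triangle is acute, so the smallest enclosing circle is the circumcircle.
Circumcentre = (47/34, 27/34), r² = 9425/578.
r = √(9425/578) ≈ 4.04.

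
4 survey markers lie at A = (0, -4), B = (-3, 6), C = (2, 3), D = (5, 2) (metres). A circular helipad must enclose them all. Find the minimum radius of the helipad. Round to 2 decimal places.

The minimum enclosing circle is determined by three boundary points: A, B, D.
Their circumcentre is (-11/34, 23/17) with r² = 33245/1156.
The farthest remaining point C is at distance² 9377/1156 ≤ 33245/1156.
r = √(33245/1156) ≈ 5.36.

5.36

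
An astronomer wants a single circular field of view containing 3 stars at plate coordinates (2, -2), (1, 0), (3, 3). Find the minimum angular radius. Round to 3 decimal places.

2.550

Call the three points A, B, C in the order given.
Side lengths²: AB² = 5, AC² = 26, BC² = 13.
Since AC² = 26 ≥ 13 + 5 = 18, the angle opposite AC is not acute, so the smallest enclosing circle has AC as diameter.
Centre = midpoint of AC = (2.5, 0.5), r² = 26/4 = 6.5.
r = √(6.5) ≈ 2.550.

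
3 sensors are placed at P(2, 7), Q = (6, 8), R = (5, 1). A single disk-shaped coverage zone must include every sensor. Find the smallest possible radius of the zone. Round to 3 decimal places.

Side lengths²: PQ² = 17, PR² = 45, QR² = 50.
Since QR² = 50 < 45 + 17 = 62, the triangle is acute, so the smallest enclosing circle is the circumcircle.
Circumcentre = (85/18, 83/18), r² = 2125/162.
r = √(2125/162) ≈ 3.622.

3.622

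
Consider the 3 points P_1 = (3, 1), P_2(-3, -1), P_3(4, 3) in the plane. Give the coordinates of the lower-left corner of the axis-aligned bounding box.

x-range [-3, 4], y-range [-1, 3].
The lower-left corner is (-3, -1).

(-3, -1)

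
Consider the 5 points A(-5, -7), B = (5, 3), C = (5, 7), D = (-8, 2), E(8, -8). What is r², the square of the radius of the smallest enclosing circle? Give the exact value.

A smallest enclosing disk is always determined by at most three of the input points on its boundary.
The minimum enclosing circle is determined by three boundary points: C, D, E.
Their circumcentre is (6/7, -57/35) with r² = 112229/1225.
The farthest remaining point A is at distance² 77369/1225 ≤ 112229/1225.

112229/1225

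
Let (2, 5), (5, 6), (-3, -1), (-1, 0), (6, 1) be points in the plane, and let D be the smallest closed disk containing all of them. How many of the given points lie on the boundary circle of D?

The farthest pair is (5, 6)–(-3, -1) with squared distance 113. The circle on this segment as diameter has centre (1, 2.5) and r² = 113/4 = 28.25.
Check (2, 5): distance² to centre = 7.25 ≤ 28.25, so it lies inside.
All remaining points lie in this disk, and no smaller disk contains both endpoints, so this is the minimum enclosing circle.
The points at distance exactly r from the centre are (5, 6), (-3, -1) — 2 points.

2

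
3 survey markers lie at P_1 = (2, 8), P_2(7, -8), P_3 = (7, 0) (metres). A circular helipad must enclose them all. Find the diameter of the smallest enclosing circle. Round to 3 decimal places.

Side lengths²: P_1P_2² = 281, P_1P_3² = 89, P_2P_3² = 64.
Since P_1P_2² = 281 ≥ 89 + 64 = 153, the angle opposite P_1P_2 is not acute, so the smallest enclosing circle has P_1P_2 as diameter.
Centre = midpoint of P_1P_2 = (4.5, 0), r² = 281/4 = 70.25.
Diameter = 2r = 2√(70.25) ≈ 16.763.

16.763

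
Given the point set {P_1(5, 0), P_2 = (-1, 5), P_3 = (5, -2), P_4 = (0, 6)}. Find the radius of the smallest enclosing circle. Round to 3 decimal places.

The minimum enclosing circle of a finite set is fixed by two of the points (as a diameter) or three (as a circumcircle).
The farthest pair is P_3–P_4 with squared distance 89. The circle on this segment as diameter has centre (2.5, 2) and r² = 89/4 = 22.25.
Check P_1: distance² to centre = 10.25 ≤ 22.25, so it lies inside.
All remaining points lie in this disk, and no smaller disk contains both endpoints, so this is the minimum enclosing circle.
r = √(22.25) ≈ 4.717.

4.717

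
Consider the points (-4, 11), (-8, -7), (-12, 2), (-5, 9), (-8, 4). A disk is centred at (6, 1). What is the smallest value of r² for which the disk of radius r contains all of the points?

325

The required radius is the distance from (6, 1) to the farthest point.
Squared distances: 200, 260, 325, 185, 205.
Maximum is 325, attained at (-12, 2).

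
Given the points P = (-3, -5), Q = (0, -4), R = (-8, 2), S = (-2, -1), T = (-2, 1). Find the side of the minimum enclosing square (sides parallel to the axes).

The bounding box has width 8 and height 7.
An axis-aligned square enclosing the set must have side ≥ max(width, height).
So the minimum side is max(8, 7) = 8.

8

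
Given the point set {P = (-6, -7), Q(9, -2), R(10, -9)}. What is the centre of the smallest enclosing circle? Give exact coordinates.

Side lengths²: PQ² = 250, PR² = 260, QR² = 50.
Since PR² = 260 < 250 + 50 = 300, the triangle is acute, so the smallest enclosing circle is the circumcircle.
Circumcentre = (24/11, -72/11), r² = 8125/121.
Centre = (24/11, -72/11).

(24/11, -72/11)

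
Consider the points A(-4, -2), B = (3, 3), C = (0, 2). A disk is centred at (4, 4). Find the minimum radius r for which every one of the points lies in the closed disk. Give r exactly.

10

The required radius is the distance from (4, 4) to the farthest point.
Squared distances: 100, 2, 20.
Maximum is 100, attained at A.
r = √100 = 10.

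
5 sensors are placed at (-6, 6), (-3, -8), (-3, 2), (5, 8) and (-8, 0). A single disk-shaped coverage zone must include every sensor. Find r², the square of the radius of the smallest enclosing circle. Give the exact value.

80.078125

The minimum enclosing circle of a finite set is fixed by two of the points (as a diameter) or three (as a circumcircle).
The minimum enclosing circle is determined by three boundary points: (-6, 6), (-3, -8), (5, 8).
Their circumcentre is (0.75, 0.125) with r² = 80.078125.
The farthest remaining point (-8, 0) is at distance² 76.578125 ≤ 80.078125.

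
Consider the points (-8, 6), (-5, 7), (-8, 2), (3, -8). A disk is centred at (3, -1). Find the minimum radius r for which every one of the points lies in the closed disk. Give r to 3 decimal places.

13.038

The required radius is the distance from (3, -1) to the farthest point.
Squared distances: 170, 128, 130, 49.
Maximum is 170, attained at (-8, 6).
r = √170 ≈ 13.038.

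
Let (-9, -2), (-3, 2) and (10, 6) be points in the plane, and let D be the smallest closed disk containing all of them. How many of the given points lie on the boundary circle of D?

2

Call the three points A, B, C in the order given.
Side lengths²: AB² = 52, AC² = 425, BC² = 185.
Since AC² = 425 ≥ 185 + 52 = 237, the angle opposite AC is not acute, so the smallest enclosing circle has AC as diameter.
Centre = midpoint of AC = (0.5, 2), r² = 425/4 = 106.25.
The points at distance exactly r from the centre are (-9, -2), (10, 6) — 2 points.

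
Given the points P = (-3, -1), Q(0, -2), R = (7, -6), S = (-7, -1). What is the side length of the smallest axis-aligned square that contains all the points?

14

The bounding box has width 14 and height 5.
An axis-aligned square enclosing the set must have side ≥ max(width, height).
So the minimum side is max(14, 5) = 14.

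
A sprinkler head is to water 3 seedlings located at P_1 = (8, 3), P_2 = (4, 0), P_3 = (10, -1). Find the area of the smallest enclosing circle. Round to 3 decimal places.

Side lengths²: P_1P_2² = 25, P_1P_3² = 20, P_2P_3² = 37.
Since P_2P_3² = 37 < 25 + 20 = 45, the triangle is acute, so the smallest enclosing circle is the circumcircle.
Circumcentre = (78/11, 1/22), r² = 4625/484.
Area = π·r² = π·4625/484 ≈ 30.020.

30.020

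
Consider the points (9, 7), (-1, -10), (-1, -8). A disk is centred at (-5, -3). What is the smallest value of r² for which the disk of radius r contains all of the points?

296

The required radius is the distance from (-5, -3) to the farthest point.
Squared distances: 296, 65, 41.
Maximum is 296, attained at (9, 7).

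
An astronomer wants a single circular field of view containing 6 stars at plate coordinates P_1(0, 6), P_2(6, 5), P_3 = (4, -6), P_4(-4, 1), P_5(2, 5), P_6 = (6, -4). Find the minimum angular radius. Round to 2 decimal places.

6.33

By Welzl's lemma the MEC is supported by two points (diametrically opposite) or three points (on a circumcircle).
The minimum enclosing circle is determined by three boundary points: P_1, P_2, P_3.
Their circumcentre is (71/34, 1/34) with r² = 23125/578.
The farthest remaining point P_4 is at distance² 21969/578 ≤ 23125/578.
r = √(23125/578) ≈ 6.33.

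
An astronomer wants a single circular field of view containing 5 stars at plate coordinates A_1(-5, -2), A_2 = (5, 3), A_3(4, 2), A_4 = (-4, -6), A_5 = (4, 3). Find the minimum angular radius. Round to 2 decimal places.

6.36

By Welzl's lemma the MEC is supported by two points (diametrically opposite) or three points (on a circumcircle).
The farthest pair is A_2–A_4 with squared distance 162. The circle on this segment as diameter has centre (0.5, -1.5) and r² = 162/4 = 40.5.
Check A_1: distance² to centre = 30.5 ≤ 40.5, so it lies inside.
All remaining points lie in this disk, and no smaller disk contains both endpoints, so this is the minimum enclosing circle.
r = √(40.5) ≈ 6.36.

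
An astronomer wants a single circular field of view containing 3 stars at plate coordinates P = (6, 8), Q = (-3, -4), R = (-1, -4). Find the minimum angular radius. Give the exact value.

Side lengths²: PQ² = 225, PR² = 193, QR² = 4.
Since PQ² = 225 ≥ 193 + 4 = 197, the angle opposite PQ is not acute, so the smallest enclosing circle has PQ as diameter.
Centre = midpoint of PQ = (1.5, 2), r² = 225/4 = 56.25.
r = √(56.25) = 7.5.

7.5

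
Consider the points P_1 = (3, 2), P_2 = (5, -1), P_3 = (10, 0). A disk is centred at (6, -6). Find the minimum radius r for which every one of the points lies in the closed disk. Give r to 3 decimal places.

8.544

The required radius is the distance from (6, -6) to the farthest point.
Squared distances: 73, 26, 52.
Maximum is 73, attained at P_1.
r = √73 ≈ 8.544.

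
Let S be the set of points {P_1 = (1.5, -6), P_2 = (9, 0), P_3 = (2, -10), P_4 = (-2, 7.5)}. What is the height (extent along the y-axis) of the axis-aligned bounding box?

max y = 7.5, min y = -10, so height = 17.5.

17.5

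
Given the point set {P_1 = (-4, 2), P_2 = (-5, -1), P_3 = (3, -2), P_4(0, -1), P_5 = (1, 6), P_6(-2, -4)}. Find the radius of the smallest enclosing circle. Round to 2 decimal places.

The farthest pair is P_5–P_6 with squared distance 109. The circle on this segment as diameter has centre (-0.5, 1) and r² = 109/4 = 27.25.
Check P_1: distance² to centre = 13.25 ≤ 27.25, so it lies inside.
All remaining points lie in this disk, and no smaller disk contains both endpoints, so this is the minimum enclosing circle.
r = √(27.25) ≈ 5.22.

5.22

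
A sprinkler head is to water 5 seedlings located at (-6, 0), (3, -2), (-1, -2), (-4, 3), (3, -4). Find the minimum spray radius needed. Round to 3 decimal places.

A smallest enclosing disk is always determined by at most three of the input points on its boundary.
The minimum enclosing circle is determined by three boundary points: (-6, 0), (-4, 3), (3, -4).
Their circumcentre is (-1.1, -1.1) with r² = 25.22.
The farthest remaining point (3, -2) is at distance² 17.62 ≤ 25.22.
r = √(25.22) ≈ 5.022.

5.022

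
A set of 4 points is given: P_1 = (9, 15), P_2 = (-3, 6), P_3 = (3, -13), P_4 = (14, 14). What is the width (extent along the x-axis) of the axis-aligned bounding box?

17

max x = 14, min x = -3, so width = 17.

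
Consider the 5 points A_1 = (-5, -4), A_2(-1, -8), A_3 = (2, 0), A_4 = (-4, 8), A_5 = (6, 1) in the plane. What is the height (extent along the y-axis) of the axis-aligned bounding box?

16

max y = 8, min y = -8, so height = 16.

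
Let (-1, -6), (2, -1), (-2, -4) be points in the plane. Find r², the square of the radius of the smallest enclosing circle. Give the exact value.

8.5

Call the three points A, B, C in the order given.
Side lengths²: AB² = 34, AC² = 5, BC² = 25.
Since AB² = 34 ≥ 25 + 5 = 30, the angle opposite AB is not acute, so the smallest enclosing circle has AB as diameter.
Centre = midpoint of AB = (0.5, -3.5), r² = 34/4 = 8.5.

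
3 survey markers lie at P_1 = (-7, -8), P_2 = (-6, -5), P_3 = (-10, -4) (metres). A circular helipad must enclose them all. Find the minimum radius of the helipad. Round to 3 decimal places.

Side lengths²: P_1P_2² = 10, P_1P_3² = 25, P_2P_3² = 17.
Since P_1P_3² = 25 < 17 + 10 = 27, the triangle is acute, so the smallest enclosing circle is the circumcircle.
Circumcentre = (-217/26, -153/26), r² = 2125/338.
r = √(2125/338) ≈ 2.507.

2.507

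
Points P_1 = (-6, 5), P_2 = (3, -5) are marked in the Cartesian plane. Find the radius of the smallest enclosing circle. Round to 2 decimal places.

The smallest circle enclosing two points has them as diameter endpoints.
Centre = midpoint = (-1.5, 0); r² = |P_1P_2|²/4 = 181/4 = 45.25.
r = √(45.25) ≈ 6.73.

6.73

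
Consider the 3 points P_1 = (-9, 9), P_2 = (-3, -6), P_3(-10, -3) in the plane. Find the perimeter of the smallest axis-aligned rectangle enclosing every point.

44

Width = max x − min x = -3 − (-10) = 7.
Height = max y − min y = 9 − (-6) = 15.
Perimeter = 2(7 + 15) = 44.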